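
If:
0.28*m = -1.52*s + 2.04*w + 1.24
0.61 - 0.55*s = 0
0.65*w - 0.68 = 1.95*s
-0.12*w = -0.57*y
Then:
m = 30.27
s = 1.11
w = 4.37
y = 0.92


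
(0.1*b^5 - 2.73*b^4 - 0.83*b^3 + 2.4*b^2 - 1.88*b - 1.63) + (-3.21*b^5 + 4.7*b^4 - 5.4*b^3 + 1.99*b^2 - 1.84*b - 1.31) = -3.11*b^5 + 1.97*b^4 - 6.23*b^3 + 4.39*b^2 - 3.72*b - 2.94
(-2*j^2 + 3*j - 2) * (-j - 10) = 2*j^3 + 17*j^2 - 28*j + 20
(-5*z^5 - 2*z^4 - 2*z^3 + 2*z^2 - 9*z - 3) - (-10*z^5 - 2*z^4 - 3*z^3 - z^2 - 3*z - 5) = 5*z^5 + z^3 + 3*z^2 - 6*z + 2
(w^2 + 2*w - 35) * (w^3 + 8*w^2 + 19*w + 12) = w^5 + 10*w^4 - 230*w^2 - 641*w - 420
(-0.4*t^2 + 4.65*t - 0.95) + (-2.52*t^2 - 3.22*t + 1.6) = -2.92*t^2 + 1.43*t + 0.65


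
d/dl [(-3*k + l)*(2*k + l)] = -k + 2*l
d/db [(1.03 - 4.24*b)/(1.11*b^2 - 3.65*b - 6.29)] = (4.7064*b^2 - 2.2866*b + 30.4291)/(1.2321*b^4 - 8.103*b^3 - 0.641300000000001*b^2 + 45.917*b + 39.5641)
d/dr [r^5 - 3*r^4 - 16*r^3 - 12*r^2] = r*(5*r^3 - 12*r^2 - 48*r - 24)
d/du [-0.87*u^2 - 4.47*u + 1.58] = -1.74*u - 4.47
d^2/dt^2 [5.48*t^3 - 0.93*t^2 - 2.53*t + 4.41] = 32.88*t - 1.86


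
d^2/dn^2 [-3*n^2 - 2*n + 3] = -6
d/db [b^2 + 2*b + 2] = 2*b + 2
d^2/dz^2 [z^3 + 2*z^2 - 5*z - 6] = 6*z + 4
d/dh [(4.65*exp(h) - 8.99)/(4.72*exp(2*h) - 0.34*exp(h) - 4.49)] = (-21.948*exp(2*h) + 84.8656*exp(h) - 23.9351)*exp(h)/(22.2784*exp(4*h) - 3.2096*exp(3*h) - 42.27*exp(2*h) + 3.0532*exp(h) + 20.1601)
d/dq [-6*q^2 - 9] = -12*q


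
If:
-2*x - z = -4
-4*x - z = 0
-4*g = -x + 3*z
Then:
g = -13/2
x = -2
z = 8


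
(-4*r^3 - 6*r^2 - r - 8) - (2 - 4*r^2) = -4*r^3 - 2*r^2 - r - 10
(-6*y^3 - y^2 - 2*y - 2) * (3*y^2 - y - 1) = -18*y^5 + 3*y^4 + y^3 - 3*y^2 + 4*y + 2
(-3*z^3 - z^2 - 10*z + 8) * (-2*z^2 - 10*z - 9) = 6*z^5 + 32*z^4 + 57*z^3 + 93*z^2 + 10*z - 72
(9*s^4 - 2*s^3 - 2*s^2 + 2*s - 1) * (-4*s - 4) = -36*s^5 - 28*s^4 + 16*s^3 - 4*s + 4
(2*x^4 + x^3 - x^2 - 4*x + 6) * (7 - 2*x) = -4*x^5 + 12*x^4 + 9*x^3 + x^2 - 40*x + 42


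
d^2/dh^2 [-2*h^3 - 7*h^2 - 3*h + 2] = -12*h - 14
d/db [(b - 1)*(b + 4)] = 2*b + 3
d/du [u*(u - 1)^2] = (u - 1)*(3*u - 1)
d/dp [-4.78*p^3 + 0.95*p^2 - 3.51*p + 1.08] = -14.34*p^2 + 1.9*p - 3.51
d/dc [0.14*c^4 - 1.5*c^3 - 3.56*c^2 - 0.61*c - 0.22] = 0.56*c^3 - 4.5*c^2 - 7.12*c - 0.61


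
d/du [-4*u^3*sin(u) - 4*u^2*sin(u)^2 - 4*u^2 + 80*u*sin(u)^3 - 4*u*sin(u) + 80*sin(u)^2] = -4*u^3*cos(u) - 12*u^2*sin(u) - 4*u^2*sin(2*u) + 56*u*cos(u) + 4*u*cos(2*u) - 60*u*cos(3*u) - 12*u + 56*sin(u) + 80*sin(2*u) - 20*sin(3*u)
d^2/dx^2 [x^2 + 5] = 2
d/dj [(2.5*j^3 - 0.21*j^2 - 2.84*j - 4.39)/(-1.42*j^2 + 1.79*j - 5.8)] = (-3.55*j^4 + 8.95*j^3 - 47.9087*j^2 - 10.0316*j + 24.3301)/(2.0164*j^4 - 5.0836*j^3 + 19.6761*j^2 - 20.764*j + 33.64)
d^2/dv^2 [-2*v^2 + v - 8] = -4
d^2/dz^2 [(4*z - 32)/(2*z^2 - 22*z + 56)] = 4*((19 - 3*z)*(z^2 - 11*z + 28) + (z - 8)*(2*z - 11)^2)/(z^2 - 11*z + 28)^3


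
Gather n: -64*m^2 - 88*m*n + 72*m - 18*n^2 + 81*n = -64*m^2 + 72*m - 18*n^2 + n*(81 - 88*m)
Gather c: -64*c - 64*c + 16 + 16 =32 - 128*c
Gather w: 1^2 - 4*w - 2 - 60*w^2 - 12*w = -60*w^2 - 16*w - 1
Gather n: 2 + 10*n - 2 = 10*n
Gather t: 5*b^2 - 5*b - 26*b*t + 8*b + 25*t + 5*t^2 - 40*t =5*b^2 + 3*b + 5*t^2 + t*(-26*b - 15)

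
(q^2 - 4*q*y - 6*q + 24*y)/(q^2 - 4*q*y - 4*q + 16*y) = (q - 6)/(q - 4)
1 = 1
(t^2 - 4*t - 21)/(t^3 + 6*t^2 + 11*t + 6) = (t - 7)/(t^2 + 3*t + 2)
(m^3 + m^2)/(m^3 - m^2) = (m + 1)/(m - 1)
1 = 1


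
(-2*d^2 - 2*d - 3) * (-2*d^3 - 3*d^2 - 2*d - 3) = 4*d^5 + 10*d^4 + 16*d^3 + 19*d^2 + 12*d + 9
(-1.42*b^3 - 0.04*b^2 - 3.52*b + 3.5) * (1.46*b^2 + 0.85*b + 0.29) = -2.0732*b^5 - 1.2654*b^4 - 5.585*b^3 + 2.1064*b^2 + 1.9542*b + 1.015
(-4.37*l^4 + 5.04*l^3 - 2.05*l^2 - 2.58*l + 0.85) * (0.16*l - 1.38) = -0.6992*l^5 + 6.837*l^4 - 7.2832*l^3 + 2.4162*l^2 + 3.6964*l - 1.173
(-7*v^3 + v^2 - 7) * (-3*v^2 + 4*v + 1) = 21*v^5 - 31*v^4 - 3*v^3 + 22*v^2 - 28*v - 7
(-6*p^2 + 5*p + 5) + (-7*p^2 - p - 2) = -13*p^2 + 4*p + 3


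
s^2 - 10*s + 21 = (s - 7)*(s - 3)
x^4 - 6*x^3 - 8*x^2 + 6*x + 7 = (x - 7)*(x - 1)*(x + 1)^2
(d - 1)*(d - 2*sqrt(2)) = d^2 - 2*sqrt(2)*d - d + 2*sqrt(2)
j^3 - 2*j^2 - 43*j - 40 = (j - 8)*(j + 1)*(j + 5)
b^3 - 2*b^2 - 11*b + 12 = (b - 4)*(b - 1)*(b + 3)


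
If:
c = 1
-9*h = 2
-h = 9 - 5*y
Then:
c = 1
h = -2/9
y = 79/45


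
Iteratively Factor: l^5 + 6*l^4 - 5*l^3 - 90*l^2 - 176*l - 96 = (l + 3)*(l^4 + 3*l^3 - 14*l^2 - 48*l - 32) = (l + 2)*(l + 3)*(l^3 + l^2 - 16*l - 16) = (l + 1)*(l + 2)*(l + 3)*(l^2 - 16) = (l - 4)*(l + 1)*(l + 2)*(l + 3)*(l + 4)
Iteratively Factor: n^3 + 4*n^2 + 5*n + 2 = (n + 1)*(n^2 + 3*n + 2) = (n + 1)*(n + 2)*(n + 1)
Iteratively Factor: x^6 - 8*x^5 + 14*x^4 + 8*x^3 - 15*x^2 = (x)*(x^5 - 8*x^4 + 14*x^3 + 8*x^2 - 15*x) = x*(x - 5)*(x^4 - 3*x^3 - x^2 + 3*x) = x^2*(x - 5)*(x^3 - 3*x^2 - x + 3) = x^2*(x - 5)*(x - 3)*(x^2 - 1) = x^2*(x - 5)*(x - 3)*(x + 1)*(x - 1)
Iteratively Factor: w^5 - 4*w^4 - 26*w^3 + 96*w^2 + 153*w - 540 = (w - 5)*(w^4 + w^3 - 21*w^2 - 9*w + 108) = (w - 5)*(w + 3)*(w^3 - 2*w^2 - 15*w + 36) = (w - 5)*(w - 3)*(w + 3)*(w^2 + w - 12) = (w - 5)*(w - 3)*(w + 3)*(w + 4)*(w - 3)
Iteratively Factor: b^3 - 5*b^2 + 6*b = (b - 2)*(b^2 - 3*b) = (b - 3)*(b - 2)*(b)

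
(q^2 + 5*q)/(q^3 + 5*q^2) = 1/q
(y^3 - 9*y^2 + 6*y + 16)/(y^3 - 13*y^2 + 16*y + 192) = (y^2 - y - 2)/(y^2 - 5*y - 24)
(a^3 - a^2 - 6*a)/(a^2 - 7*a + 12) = a*(a + 2)/(a - 4)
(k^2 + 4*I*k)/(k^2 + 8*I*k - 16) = k/(k + 4*I)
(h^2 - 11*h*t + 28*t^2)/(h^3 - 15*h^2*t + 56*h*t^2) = (-h + 4*t)/(h*(-h + 8*t))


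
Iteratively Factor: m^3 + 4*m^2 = (m + 4)*(m^2) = m*(m + 4)*(m)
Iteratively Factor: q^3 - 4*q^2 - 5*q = (q)*(q^2 - 4*q - 5) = q*(q - 5)*(q + 1)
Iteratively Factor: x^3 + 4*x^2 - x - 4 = (x + 1)*(x^2 + 3*x - 4) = (x - 1)*(x + 1)*(x + 4)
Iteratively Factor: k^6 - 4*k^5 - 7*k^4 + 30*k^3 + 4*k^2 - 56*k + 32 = (k - 4)*(k^5 - 7*k^3 + 2*k^2 + 12*k - 8) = (k - 4)*(k + 2)*(k^4 - 2*k^3 - 3*k^2 + 8*k - 4) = (k - 4)*(k - 1)*(k + 2)*(k^3 - k^2 - 4*k + 4) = (k - 4)*(k - 1)^2*(k + 2)*(k^2 - 4) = (k - 4)*(k - 2)*(k - 1)^2*(k + 2)*(k + 2)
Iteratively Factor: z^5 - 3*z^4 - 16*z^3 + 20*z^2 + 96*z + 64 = (z + 2)*(z^4 - 5*z^3 - 6*z^2 + 32*z + 32) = (z + 2)^2*(z^3 - 7*z^2 + 8*z + 16) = (z - 4)*(z + 2)^2*(z^2 - 3*z - 4) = (z - 4)^2*(z + 2)^2*(z + 1)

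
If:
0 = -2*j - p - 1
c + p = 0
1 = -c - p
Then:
No Solution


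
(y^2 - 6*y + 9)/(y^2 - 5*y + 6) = (y - 3)/(y - 2)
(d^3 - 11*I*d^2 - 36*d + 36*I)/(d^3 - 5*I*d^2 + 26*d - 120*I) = (d^2 - 5*I*d - 6)/(d^2 + I*d + 20)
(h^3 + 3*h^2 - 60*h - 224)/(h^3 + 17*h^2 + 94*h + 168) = (h - 8)/(h + 6)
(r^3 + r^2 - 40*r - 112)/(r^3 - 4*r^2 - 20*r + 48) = (r^2 - 3*r - 28)/(r^2 - 8*r + 12)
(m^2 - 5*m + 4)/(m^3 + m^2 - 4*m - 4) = (m^2 - 5*m + 4)/(m^3 + m^2 - 4*m - 4)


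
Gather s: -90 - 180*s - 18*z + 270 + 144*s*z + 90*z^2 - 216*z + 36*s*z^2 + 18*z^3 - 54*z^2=s*(36*z^2 + 144*z - 180) + 18*z^3 + 36*z^2 - 234*z + 180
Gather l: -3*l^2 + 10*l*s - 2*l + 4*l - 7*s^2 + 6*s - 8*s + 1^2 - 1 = -3*l^2 + l*(10*s + 2) - 7*s^2 - 2*s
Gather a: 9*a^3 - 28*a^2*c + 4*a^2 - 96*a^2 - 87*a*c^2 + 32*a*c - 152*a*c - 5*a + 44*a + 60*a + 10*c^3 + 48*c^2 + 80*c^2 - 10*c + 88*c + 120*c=9*a^3 + a^2*(-28*c - 92) + a*(-87*c^2 - 120*c + 99) + 10*c^3 + 128*c^2 + 198*c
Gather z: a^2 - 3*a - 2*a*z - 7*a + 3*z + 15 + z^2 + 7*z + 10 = a^2 - 10*a + z^2 + z*(10 - 2*a) + 25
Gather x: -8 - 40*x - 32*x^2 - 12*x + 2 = -32*x^2 - 52*x - 6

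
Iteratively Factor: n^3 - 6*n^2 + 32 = (n + 2)*(n^2 - 8*n + 16) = (n - 4)*(n + 2)*(n - 4)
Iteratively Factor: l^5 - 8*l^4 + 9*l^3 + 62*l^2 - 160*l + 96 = (l - 4)*(l^4 - 4*l^3 - 7*l^2 + 34*l - 24) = (l - 4)*(l + 3)*(l^3 - 7*l^2 + 14*l - 8) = (l - 4)*(l - 2)*(l + 3)*(l^2 - 5*l + 4) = (l - 4)*(l - 2)*(l - 1)*(l + 3)*(l - 4)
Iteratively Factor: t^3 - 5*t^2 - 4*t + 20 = (t - 5)*(t^2 - 4) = (t - 5)*(t - 2)*(t + 2)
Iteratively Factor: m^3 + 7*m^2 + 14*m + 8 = (m + 4)*(m^2 + 3*m + 2) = (m + 1)*(m + 4)*(m + 2)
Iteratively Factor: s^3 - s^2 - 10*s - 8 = (s + 2)*(s^2 - 3*s - 4) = (s - 4)*(s + 2)*(s + 1)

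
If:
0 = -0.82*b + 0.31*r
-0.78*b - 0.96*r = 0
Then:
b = 0.00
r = 0.00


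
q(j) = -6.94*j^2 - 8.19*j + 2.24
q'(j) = -13.88*j - 8.19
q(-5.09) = -135.88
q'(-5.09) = 62.46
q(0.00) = 2.24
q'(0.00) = -8.19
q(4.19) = -153.92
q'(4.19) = -66.35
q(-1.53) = -1.48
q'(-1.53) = 13.05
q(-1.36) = 0.54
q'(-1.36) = 10.69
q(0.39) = -2.01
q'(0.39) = -13.60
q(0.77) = -8.18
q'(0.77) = -18.88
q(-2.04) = -9.93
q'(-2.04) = 20.13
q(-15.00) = -1436.41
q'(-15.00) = 200.01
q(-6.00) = -198.46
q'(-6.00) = 75.09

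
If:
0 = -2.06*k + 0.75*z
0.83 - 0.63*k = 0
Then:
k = 1.32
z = 3.62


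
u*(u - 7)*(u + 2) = u^3 - 5*u^2 - 14*u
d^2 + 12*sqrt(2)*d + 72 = (d + 6*sqrt(2))^2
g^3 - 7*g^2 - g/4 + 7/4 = (g - 7)*(g - 1/2)*(g + 1/2)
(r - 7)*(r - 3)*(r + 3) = r^3 - 7*r^2 - 9*r + 63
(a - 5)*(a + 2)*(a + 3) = a^3 - 19*a - 30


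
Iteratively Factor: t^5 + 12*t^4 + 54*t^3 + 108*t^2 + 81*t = (t + 3)*(t^4 + 9*t^3 + 27*t^2 + 27*t) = (t + 3)^2*(t^3 + 6*t^2 + 9*t) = (t + 3)^3*(t^2 + 3*t) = (t + 3)^4*(t)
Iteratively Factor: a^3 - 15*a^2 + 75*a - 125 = (a - 5)*(a^2 - 10*a + 25) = (a - 5)^2*(a - 5)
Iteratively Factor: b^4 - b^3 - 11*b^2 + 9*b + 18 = (b + 3)*(b^3 - 4*b^2 + b + 6) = (b - 2)*(b + 3)*(b^2 - 2*b - 3) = (b - 3)*(b - 2)*(b + 3)*(b + 1)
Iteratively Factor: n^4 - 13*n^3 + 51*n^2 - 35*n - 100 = (n - 5)*(n^3 - 8*n^2 + 11*n + 20) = (n - 5)*(n - 4)*(n^2 - 4*n - 5) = (n - 5)^2*(n - 4)*(n + 1)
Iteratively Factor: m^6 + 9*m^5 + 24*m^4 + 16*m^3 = (m + 4)*(m^5 + 5*m^4 + 4*m^3) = m*(m + 4)*(m^4 + 5*m^3 + 4*m^2) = m^2*(m + 4)*(m^3 + 5*m^2 + 4*m) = m^2*(m + 1)*(m + 4)*(m^2 + 4*m) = m^2*(m + 1)*(m + 4)^2*(m)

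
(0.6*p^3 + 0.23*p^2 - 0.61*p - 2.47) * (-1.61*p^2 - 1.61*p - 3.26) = -0.966*p^5 - 1.3363*p^4 - 1.3442*p^3 + 4.209*p^2 + 5.9653*p + 8.0522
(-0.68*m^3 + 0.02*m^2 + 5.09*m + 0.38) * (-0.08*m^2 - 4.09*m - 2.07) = 0.0544*m^5 + 2.7796*m^4 + 0.9186*m^3 - 20.8899*m^2 - 12.0905*m - 0.7866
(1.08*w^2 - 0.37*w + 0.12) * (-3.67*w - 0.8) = -3.9636*w^3 + 0.4939*w^2 - 0.1444*w - 0.096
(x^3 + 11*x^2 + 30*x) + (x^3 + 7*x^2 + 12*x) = 2*x^3 + 18*x^2 + 42*x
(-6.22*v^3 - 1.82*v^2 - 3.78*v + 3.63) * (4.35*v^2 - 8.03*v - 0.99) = -27.057*v^5 + 42.0296*v^4 + 4.3294*v^3 + 47.9457*v^2 - 25.4067*v - 3.5937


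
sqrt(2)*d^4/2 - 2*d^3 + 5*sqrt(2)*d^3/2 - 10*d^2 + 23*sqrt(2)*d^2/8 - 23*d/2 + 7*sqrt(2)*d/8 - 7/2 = (d + 1/2)*(d + 7/2)*(d - 2*sqrt(2))*(sqrt(2)*d/2 + sqrt(2)/2)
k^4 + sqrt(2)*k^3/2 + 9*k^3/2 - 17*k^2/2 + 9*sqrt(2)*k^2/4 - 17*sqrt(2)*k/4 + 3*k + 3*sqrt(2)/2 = (k - 1)*(k - 1/2)*(k + 6)*(k + sqrt(2)/2)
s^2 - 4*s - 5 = (s - 5)*(s + 1)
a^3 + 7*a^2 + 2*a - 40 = (a - 2)*(a + 4)*(a + 5)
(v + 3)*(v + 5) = v^2 + 8*v + 15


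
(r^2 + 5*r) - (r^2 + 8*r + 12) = -3*r - 12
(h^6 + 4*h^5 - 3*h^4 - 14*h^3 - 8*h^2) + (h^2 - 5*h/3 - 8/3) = h^6 + 4*h^5 - 3*h^4 - 14*h^3 - 7*h^2 - 5*h/3 - 8/3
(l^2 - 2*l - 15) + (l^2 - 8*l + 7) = 2*l^2 - 10*l - 8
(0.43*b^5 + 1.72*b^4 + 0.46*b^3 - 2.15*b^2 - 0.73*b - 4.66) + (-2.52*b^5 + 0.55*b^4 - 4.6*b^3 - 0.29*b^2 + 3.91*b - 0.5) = -2.09*b^5 + 2.27*b^4 - 4.14*b^3 - 2.44*b^2 + 3.18*b - 5.16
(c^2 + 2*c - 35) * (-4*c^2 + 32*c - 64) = -4*c^4 + 24*c^3 + 140*c^2 - 1248*c + 2240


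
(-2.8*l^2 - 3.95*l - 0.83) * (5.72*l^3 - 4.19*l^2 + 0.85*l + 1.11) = -16.016*l^5 - 10.862*l^4 + 9.4229*l^3 - 2.9878*l^2 - 5.09*l - 0.9213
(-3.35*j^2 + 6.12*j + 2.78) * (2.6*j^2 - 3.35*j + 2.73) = -8.71*j^4 + 27.1345*j^3 - 22.4195*j^2 + 7.3946*j + 7.5894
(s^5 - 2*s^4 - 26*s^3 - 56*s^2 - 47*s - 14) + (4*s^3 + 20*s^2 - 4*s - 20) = s^5 - 2*s^4 - 22*s^3 - 36*s^2 - 51*s - 34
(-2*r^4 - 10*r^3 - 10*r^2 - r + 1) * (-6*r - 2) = 12*r^5 + 64*r^4 + 80*r^3 + 26*r^2 - 4*r - 2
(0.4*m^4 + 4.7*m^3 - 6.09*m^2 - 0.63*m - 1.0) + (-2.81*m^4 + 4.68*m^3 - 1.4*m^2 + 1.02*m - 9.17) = -2.41*m^4 + 9.38*m^3 - 7.49*m^2 + 0.39*m - 10.17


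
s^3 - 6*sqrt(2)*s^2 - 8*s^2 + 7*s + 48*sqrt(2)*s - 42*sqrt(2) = (s - 7)*(s - 1)*(s - 6*sqrt(2))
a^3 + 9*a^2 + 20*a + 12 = (a + 1)*(a + 2)*(a + 6)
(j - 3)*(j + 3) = j^2 - 9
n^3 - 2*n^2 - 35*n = n*(n - 7)*(n + 5)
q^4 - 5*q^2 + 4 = (q - 2)*(q - 1)*(q + 1)*(q + 2)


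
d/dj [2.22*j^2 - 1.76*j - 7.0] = 4.44*j - 1.76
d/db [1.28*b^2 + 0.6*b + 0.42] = 2.56*b + 0.6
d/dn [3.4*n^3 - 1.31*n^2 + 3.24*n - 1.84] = 10.2*n^2 - 2.62*n + 3.24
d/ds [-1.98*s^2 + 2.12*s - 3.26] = 2.12 - 3.96*s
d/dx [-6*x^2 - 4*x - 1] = -12*x - 4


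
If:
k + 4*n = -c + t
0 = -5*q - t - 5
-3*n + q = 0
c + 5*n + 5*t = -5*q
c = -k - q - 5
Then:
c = 25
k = -30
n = 0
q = 0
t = -5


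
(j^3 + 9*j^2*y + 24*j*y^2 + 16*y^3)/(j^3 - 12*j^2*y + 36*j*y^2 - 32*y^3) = (j^3 + 9*j^2*y + 24*j*y^2 + 16*y^3)/(j^3 - 12*j^2*y + 36*j*y^2 - 32*y^3)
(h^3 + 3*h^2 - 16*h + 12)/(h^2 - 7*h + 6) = (h^2 + 4*h - 12)/(h - 6)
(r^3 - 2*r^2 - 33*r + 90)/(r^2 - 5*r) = r + 3 - 18/r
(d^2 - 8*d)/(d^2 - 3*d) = (d - 8)/(d - 3)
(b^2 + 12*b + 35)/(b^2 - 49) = (b + 5)/(b - 7)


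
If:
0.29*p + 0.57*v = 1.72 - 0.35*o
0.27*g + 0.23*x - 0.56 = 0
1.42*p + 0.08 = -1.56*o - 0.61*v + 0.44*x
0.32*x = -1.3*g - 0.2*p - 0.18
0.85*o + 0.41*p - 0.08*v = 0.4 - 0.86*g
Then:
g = -0.26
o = 2.77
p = -3.60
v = 3.15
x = 2.74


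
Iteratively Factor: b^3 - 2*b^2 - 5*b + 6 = (b - 1)*(b^2 - b - 6) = (b - 1)*(b + 2)*(b - 3)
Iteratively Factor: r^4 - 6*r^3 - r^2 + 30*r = (r - 5)*(r^3 - r^2 - 6*r) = (r - 5)*(r - 3)*(r^2 + 2*r) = (r - 5)*(r - 3)*(r + 2)*(r)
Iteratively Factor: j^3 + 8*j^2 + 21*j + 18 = (j + 3)*(j^2 + 5*j + 6) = (j + 3)^2*(j + 2)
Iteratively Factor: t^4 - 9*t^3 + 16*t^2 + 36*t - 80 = (t - 4)*(t^3 - 5*t^2 - 4*t + 20) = (t - 5)*(t - 4)*(t^2 - 4) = (t - 5)*(t - 4)*(t - 2)*(t + 2)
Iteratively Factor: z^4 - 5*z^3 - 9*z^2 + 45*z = (z - 3)*(z^3 - 2*z^2 - 15*z) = z*(z - 3)*(z^2 - 2*z - 15) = z*(z - 5)*(z - 3)*(z + 3)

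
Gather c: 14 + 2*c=2*c + 14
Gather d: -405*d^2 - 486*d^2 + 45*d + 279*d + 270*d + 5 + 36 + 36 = -891*d^2 + 594*d + 77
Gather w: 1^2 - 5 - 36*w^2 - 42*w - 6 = -36*w^2 - 42*w - 10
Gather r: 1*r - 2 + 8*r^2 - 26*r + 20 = 8*r^2 - 25*r + 18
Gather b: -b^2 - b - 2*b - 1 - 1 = -b^2 - 3*b - 2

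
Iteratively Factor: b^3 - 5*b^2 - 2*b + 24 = (b - 4)*(b^2 - b - 6) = (b - 4)*(b - 3)*(b + 2)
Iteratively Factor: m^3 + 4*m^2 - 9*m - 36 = (m - 3)*(m^2 + 7*m + 12) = (m - 3)*(m + 3)*(m + 4)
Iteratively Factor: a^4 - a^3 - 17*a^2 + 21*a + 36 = (a - 3)*(a^3 + 2*a^2 - 11*a - 12) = (a - 3)^2*(a^2 + 5*a + 4) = (a - 3)^2*(a + 1)*(a + 4)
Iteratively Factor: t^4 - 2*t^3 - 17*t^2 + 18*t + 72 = (t - 4)*(t^3 + 2*t^2 - 9*t - 18) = (t - 4)*(t + 3)*(t^2 - t - 6) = (t - 4)*(t - 3)*(t + 3)*(t + 2)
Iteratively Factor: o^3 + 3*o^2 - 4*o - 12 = (o + 2)*(o^2 + o - 6) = (o - 2)*(o + 2)*(o + 3)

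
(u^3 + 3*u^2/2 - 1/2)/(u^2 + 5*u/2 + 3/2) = (2*u^2 + u - 1)/(2*u + 3)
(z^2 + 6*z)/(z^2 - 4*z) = (z + 6)/(z - 4)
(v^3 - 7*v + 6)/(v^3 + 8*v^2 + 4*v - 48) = (v^2 + 2*v - 3)/(v^2 + 10*v + 24)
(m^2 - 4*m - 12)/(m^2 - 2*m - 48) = (-m^2 + 4*m + 12)/(-m^2 + 2*m + 48)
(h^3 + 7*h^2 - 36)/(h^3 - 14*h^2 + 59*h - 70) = (h^2 + 9*h + 18)/(h^2 - 12*h + 35)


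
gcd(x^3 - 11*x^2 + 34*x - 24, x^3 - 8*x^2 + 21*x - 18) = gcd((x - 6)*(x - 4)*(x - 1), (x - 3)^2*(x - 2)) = 1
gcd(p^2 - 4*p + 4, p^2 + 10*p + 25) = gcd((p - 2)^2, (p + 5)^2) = 1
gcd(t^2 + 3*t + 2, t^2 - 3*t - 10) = t + 2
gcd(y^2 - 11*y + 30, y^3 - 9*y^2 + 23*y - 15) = y - 5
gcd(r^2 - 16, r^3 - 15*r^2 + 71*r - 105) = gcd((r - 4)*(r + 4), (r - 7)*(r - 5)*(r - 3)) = 1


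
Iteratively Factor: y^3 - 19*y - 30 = (y + 2)*(y^2 - 2*y - 15) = (y - 5)*(y + 2)*(y + 3)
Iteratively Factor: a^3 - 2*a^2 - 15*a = (a)*(a^2 - 2*a - 15) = a*(a + 3)*(a - 5)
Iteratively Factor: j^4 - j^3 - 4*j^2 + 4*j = (j)*(j^3 - j^2 - 4*j + 4) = j*(j - 1)*(j^2 - 4) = j*(j - 2)*(j - 1)*(j + 2)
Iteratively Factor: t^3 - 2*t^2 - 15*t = (t - 5)*(t^2 + 3*t) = (t - 5)*(t + 3)*(t)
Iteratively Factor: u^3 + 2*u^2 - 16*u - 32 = (u + 4)*(u^2 - 2*u - 8) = (u - 4)*(u + 4)*(u + 2)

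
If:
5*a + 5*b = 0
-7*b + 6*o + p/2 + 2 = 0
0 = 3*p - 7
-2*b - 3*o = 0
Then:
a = -19/66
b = 19/66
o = -19/99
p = 7/3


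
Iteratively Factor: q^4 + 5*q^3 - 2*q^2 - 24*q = (q + 4)*(q^3 + q^2 - 6*q) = (q - 2)*(q + 4)*(q^2 + 3*q) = (q - 2)*(q + 3)*(q + 4)*(q)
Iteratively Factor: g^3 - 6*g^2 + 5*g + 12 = (g + 1)*(g^2 - 7*g + 12) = (g - 4)*(g + 1)*(g - 3)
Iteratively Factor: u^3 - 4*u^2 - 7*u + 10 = (u - 1)*(u^2 - 3*u - 10) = (u - 5)*(u - 1)*(u + 2)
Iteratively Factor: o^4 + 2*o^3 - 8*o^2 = (o - 2)*(o^3 + 4*o^2) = o*(o - 2)*(o^2 + 4*o) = o*(o - 2)*(o + 4)*(o)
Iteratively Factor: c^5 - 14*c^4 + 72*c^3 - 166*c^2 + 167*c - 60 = (c - 3)*(c^4 - 11*c^3 + 39*c^2 - 49*c + 20) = (c - 5)*(c - 3)*(c^3 - 6*c^2 + 9*c - 4) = (c - 5)*(c - 3)*(c - 1)*(c^2 - 5*c + 4) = (c - 5)*(c - 4)*(c - 3)*(c - 1)*(c - 1)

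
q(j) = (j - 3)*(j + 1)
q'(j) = 2*j - 2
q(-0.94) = -0.24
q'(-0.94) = -3.88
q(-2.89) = 11.13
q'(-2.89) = -7.78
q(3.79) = 3.78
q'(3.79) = 5.58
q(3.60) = 2.76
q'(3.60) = 5.20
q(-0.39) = -2.07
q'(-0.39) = -2.78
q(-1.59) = 2.71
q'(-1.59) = -5.18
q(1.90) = -3.19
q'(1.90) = 1.80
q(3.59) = 2.71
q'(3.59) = 5.18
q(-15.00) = 252.00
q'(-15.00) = -32.00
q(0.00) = -3.00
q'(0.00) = -2.00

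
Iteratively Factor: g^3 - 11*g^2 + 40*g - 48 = (g - 3)*(g^2 - 8*g + 16) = (g - 4)*(g - 3)*(g - 4)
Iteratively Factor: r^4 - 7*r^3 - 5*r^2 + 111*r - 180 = (r + 4)*(r^3 - 11*r^2 + 39*r - 45) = (r - 5)*(r + 4)*(r^2 - 6*r + 9) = (r - 5)*(r - 3)*(r + 4)*(r - 3)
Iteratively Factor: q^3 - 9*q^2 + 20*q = (q - 4)*(q^2 - 5*q) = q*(q - 4)*(q - 5)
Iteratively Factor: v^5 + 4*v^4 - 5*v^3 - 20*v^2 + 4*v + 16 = (v - 2)*(v^4 + 6*v^3 + 7*v^2 - 6*v - 8) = (v - 2)*(v - 1)*(v^3 + 7*v^2 + 14*v + 8) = (v - 2)*(v - 1)*(v + 2)*(v^2 + 5*v + 4) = (v - 2)*(v - 1)*(v + 2)*(v + 4)*(v + 1)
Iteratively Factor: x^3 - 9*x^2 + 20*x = (x - 4)*(x^2 - 5*x) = (x - 5)*(x - 4)*(x)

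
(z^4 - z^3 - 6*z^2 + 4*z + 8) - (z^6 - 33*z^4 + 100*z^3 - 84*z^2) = -z^6 + 34*z^4 - 101*z^3 + 78*z^2 + 4*z + 8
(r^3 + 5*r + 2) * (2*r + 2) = 2*r^4 + 2*r^3 + 10*r^2 + 14*r + 4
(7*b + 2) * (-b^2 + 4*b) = -7*b^3 + 26*b^2 + 8*b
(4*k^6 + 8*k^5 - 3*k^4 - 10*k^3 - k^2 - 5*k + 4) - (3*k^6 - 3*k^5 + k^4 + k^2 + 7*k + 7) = k^6 + 11*k^5 - 4*k^4 - 10*k^3 - 2*k^2 - 12*k - 3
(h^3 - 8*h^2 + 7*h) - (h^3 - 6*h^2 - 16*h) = -2*h^2 + 23*h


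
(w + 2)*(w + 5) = w^2 + 7*w + 10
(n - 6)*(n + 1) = n^2 - 5*n - 6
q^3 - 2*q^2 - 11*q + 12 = (q - 4)*(q - 1)*(q + 3)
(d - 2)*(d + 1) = d^2 - d - 2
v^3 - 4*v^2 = v^2*(v - 4)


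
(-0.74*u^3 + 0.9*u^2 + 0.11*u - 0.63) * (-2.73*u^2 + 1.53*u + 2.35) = 2.0202*u^5 - 3.5892*u^4 - 0.6623*u^3 + 4.0032*u^2 - 0.7054*u - 1.4805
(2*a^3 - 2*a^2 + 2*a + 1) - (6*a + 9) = 2*a^3 - 2*a^2 - 4*a - 8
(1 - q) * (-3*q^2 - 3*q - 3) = 3*q^3 - 3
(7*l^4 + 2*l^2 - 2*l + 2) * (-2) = -14*l^4 - 4*l^2 + 4*l - 4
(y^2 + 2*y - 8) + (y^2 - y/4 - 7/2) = 2*y^2 + 7*y/4 - 23/2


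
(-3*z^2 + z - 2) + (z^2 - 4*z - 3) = -2*z^2 - 3*z - 5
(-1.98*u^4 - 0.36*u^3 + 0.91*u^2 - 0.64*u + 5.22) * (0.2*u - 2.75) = -0.396*u^5 + 5.373*u^4 + 1.172*u^3 - 2.6305*u^2 + 2.804*u - 14.355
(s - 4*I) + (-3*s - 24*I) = -2*s - 28*I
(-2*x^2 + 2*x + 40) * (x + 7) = -2*x^3 - 12*x^2 + 54*x + 280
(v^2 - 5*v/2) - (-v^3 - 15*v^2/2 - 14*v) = v^3 + 17*v^2/2 + 23*v/2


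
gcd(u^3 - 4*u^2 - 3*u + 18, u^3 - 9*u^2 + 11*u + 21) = u - 3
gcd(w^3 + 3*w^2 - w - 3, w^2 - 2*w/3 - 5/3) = w + 1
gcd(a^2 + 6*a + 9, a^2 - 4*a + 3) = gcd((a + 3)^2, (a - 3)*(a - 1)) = 1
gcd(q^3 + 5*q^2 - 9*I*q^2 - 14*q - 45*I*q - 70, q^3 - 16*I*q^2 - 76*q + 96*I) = q - 2*I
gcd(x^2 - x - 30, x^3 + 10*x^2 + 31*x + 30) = x + 5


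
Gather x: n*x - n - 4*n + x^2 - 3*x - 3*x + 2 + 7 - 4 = -5*n + x^2 + x*(n - 6) + 5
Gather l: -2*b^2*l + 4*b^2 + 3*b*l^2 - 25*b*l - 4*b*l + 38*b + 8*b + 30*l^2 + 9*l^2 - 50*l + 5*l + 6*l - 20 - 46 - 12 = 4*b^2 + 46*b + l^2*(3*b + 39) + l*(-2*b^2 - 29*b - 39) - 78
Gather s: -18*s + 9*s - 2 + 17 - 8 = 7 - 9*s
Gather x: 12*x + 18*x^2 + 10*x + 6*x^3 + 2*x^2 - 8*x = 6*x^3 + 20*x^2 + 14*x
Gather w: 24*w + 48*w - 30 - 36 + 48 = 72*w - 18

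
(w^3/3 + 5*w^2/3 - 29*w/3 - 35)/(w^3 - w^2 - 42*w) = (-w^3 - 5*w^2 + 29*w + 105)/(3*w*(-w^2 + w + 42))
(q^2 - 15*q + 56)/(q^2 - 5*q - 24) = (q - 7)/(q + 3)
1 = 1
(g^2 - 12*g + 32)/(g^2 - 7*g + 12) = (g - 8)/(g - 3)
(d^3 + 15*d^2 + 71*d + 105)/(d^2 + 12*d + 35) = d + 3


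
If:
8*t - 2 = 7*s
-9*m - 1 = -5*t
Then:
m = 5*t/9 - 1/9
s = 8*t/7 - 2/7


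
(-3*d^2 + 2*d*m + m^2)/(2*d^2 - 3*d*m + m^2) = (-3*d - m)/(2*d - m)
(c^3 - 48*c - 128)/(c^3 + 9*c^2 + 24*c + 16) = (c - 8)/(c + 1)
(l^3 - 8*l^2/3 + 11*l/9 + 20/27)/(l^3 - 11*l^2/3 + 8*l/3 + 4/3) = (l^2 - 3*l + 20/9)/(l^2 - 4*l + 4)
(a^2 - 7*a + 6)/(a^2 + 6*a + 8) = (a^2 - 7*a + 6)/(a^2 + 6*a + 8)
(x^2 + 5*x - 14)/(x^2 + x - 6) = (x + 7)/(x + 3)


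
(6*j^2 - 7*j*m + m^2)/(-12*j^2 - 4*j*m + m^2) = (-j + m)/(2*j + m)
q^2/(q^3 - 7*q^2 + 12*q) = q/(q^2 - 7*q + 12)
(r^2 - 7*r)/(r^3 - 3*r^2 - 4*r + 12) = r*(r - 7)/(r^3 - 3*r^2 - 4*r + 12)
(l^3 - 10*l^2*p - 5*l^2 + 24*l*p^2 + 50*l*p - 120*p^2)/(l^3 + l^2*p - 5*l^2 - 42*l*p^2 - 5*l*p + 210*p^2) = (l - 4*p)/(l + 7*p)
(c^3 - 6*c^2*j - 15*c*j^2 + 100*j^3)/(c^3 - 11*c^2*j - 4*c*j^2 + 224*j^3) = (c^2 - 10*c*j + 25*j^2)/(c^2 - 15*c*j + 56*j^2)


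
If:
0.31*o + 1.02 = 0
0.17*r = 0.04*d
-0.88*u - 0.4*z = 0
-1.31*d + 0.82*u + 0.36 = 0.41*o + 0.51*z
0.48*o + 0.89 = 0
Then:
No Solution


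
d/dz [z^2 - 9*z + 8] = 2*z - 9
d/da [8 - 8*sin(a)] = -8*cos(a)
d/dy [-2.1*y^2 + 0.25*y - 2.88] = 0.25 - 4.2*y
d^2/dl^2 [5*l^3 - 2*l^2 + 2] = 30*l - 4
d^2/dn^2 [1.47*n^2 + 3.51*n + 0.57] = 2.94000000000000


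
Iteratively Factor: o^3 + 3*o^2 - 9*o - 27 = (o + 3)*(o^2 - 9) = (o + 3)^2*(o - 3)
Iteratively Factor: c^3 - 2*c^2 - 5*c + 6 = (c - 1)*(c^2 - c - 6) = (c - 1)*(c + 2)*(c - 3)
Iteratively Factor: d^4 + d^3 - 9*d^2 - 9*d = (d + 3)*(d^3 - 2*d^2 - 3*d) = (d - 3)*(d + 3)*(d^2 + d) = (d - 3)*(d + 1)*(d + 3)*(d)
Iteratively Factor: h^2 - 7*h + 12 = (h - 4)*(h - 3)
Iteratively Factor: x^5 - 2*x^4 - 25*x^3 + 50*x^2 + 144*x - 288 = (x - 3)*(x^4 + x^3 - 22*x^2 - 16*x + 96) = (x - 3)*(x + 3)*(x^3 - 2*x^2 - 16*x + 32) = (x - 3)*(x - 2)*(x + 3)*(x^2 - 16) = (x - 3)*(x - 2)*(x + 3)*(x + 4)*(x - 4)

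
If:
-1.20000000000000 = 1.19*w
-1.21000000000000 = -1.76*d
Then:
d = 0.69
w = -1.01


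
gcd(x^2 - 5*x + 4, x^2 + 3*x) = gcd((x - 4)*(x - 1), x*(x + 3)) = 1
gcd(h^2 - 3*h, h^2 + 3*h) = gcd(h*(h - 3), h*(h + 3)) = h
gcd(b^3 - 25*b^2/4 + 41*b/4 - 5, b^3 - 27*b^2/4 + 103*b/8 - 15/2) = b^2 - 21*b/4 + 5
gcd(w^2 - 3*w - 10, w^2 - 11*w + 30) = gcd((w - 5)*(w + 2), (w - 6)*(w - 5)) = w - 5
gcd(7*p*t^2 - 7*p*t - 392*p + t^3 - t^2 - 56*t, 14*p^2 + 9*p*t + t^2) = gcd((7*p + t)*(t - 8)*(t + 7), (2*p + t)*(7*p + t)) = 7*p + t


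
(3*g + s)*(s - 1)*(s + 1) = 3*g*s^2 - 3*g + s^3 - s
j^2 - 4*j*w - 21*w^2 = (j - 7*w)*(j + 3*w)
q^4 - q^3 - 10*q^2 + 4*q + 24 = (q - 3)*(q - 2)*(q + 2)^2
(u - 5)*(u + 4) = u^2 - u - 20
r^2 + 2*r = r*(r + 2)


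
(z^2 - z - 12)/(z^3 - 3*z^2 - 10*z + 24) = 1/(z - 2)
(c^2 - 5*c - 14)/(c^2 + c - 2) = (c - 7)/(c - 1)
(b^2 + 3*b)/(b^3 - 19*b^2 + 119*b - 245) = b*(b + 3)/(b^3 - 19*b^2 + 119*b - 245)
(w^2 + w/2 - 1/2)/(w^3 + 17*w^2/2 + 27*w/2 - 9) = (w + 1)/(w^2 + 9*w + 18)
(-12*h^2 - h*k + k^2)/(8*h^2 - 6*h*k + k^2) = (-3*h - k)/(2*h - k)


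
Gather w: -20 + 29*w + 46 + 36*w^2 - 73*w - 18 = 36*w^2 - 44*w + 8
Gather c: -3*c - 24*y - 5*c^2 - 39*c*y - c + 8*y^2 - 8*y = -5*c^2 + c*(-39*y - 4) + 8*y^2 - 32*y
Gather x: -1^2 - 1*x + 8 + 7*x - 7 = 6*x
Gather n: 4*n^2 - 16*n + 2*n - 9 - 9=4*n^2 - 14*n - 18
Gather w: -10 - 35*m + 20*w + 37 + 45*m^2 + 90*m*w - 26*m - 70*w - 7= 45*m^2 - 61*m + w*(90*m - 50) + 20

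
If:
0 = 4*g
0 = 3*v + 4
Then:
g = 0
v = -4/3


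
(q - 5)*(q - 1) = q^2 - 6*q + 5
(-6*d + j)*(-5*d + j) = 30*d^2 - 11*d*j + j^2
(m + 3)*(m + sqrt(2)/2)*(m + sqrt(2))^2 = m^4 + 3*m^3 + 5*sqrt(2)*m^3/2 + 4*m^2 + 15*sqrt(2)*m^2/2 + sqrt(2)*m + 12*m + 3*sqrt(2)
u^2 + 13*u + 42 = (u + 6)*(u + 7)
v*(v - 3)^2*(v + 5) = v^4 - v^3 - 21*v^2 + 45*v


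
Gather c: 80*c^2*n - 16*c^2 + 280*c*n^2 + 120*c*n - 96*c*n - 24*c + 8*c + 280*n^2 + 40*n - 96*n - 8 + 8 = c^2*(80*n - 16) + c*(280*n^2 + 24*n - 16) + 280*n^2 - 56*n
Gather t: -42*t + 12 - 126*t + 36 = 48 - 168*t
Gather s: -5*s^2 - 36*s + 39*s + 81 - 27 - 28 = -5*s^2 + 3*s + 26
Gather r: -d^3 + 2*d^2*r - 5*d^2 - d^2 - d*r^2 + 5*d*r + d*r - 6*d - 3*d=-d^3 - 6*d^2 - d*r^2 - 9*d + r*(2*d^2 + 6*d)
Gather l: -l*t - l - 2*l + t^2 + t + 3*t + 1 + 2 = l*(-t - 3) + t^2 + 4*t + 3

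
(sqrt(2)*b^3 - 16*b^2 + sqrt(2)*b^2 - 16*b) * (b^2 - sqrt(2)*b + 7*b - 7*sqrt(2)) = sqrt(2)*b^5 - 18*b^4 + 8*sqrt(2)*b^4 - 144*b^3 + 23*sqrt(2)*b^3 - 126*b^2 + 128*sqrt(2)*b^2 + 112*sqrt(2)*b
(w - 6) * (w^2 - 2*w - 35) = w^3 - 8*w^2 - 23*w + 210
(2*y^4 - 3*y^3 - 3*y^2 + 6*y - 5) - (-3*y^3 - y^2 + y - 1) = 2*y^4 - 2*y^2 + 5*y - 4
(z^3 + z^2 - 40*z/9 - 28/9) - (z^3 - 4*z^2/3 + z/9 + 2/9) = 7*z^2/3 - 41*z/9 - 10/3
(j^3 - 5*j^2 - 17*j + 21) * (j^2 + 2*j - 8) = j^5 - 3*j^4 - 35*j^3 + 27*j^2 + 178*j - 168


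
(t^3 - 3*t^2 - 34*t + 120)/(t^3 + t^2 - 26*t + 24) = (t - 5)/(t - 1)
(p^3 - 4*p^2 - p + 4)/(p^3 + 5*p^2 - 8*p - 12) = (p^2 - 5*p + 4)/(p^2 + 4*p - 12)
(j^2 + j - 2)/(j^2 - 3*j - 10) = (j - 1)/(j - 5)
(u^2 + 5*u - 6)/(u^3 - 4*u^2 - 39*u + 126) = (u - 1)/(u^2 - 10*u + 21)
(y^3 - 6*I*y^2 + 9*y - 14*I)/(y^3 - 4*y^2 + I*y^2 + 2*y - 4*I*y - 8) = (y - 7*I)/(y - 4)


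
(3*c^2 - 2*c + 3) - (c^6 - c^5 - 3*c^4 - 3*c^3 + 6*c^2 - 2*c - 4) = -c^6 + c^5 + 3*c^4 + 3*c^3 - 3*c^2 + 7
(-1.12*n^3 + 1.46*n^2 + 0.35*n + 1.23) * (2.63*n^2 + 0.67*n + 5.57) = -2.9456*n^5 + 3.0894*n^4 - 4.3397*n^3 + 11.6016*n^2 + 2.7736*n + 6.8511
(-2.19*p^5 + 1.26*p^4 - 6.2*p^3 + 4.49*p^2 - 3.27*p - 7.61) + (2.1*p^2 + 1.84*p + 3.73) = -2.19*p^5 + 1.26*p^4 - 6.2*p^3 + 6.59*p^2 - 1.43*p - 3.88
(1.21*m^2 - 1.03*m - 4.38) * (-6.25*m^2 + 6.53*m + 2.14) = -7.5625*m^4 + 14.3388*m^3 + 23.2385*m^2 - 30.8056*m - 9.3732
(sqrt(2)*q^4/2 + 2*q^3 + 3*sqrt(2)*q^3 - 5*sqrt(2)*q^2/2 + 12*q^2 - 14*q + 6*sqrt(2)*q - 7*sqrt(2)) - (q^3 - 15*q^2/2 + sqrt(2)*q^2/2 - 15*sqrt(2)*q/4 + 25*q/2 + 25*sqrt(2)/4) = sqrt(2)*q^4/2 + q^3 + 3*sqrt(2)*q^3 - 3*sqrt(2)*q^2 + 39*q^2/2 - 53*q/2 + 39*sqrt(2)*q/4 - 53*sqrt(2)/4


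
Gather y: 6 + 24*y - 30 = 24*y - 24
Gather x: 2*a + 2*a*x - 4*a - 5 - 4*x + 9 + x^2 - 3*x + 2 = -2*a + x^2 + x*(2*a - 7) + 6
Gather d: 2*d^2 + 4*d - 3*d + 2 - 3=2*d^2 + d - 1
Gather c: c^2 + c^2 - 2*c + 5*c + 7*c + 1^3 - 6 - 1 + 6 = 2*c^2 + 10*c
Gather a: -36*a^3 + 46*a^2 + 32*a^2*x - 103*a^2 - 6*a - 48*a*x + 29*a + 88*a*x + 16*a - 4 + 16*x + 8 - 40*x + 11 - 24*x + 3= -36*a^3 + a^2*(32*x - 57) + a*(40*x + 39) - 48*x + 18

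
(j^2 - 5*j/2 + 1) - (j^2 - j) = 1 - 3*j/2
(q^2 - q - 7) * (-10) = -10*q^2 + 10*q + 70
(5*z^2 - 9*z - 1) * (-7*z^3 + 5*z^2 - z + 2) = -35*z^5 + 88*z^4 - 43*z^3 + 14*z^2 - 17*z - 2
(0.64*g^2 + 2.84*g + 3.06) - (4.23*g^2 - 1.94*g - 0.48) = -3.59*g^2 + 4.78*g + 3.54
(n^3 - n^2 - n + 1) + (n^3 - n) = 2*n^3 - n^2 - 2*n + 1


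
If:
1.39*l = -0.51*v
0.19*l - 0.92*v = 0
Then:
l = 0.00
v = 0.00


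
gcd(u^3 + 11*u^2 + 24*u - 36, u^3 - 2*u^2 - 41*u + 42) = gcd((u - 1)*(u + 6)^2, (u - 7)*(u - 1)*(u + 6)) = u^2 + 5*u - 6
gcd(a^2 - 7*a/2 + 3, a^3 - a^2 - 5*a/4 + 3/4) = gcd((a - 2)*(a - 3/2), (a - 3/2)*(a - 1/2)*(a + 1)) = a - 3/2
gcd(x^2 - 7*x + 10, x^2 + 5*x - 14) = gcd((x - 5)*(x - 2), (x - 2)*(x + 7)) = x - 2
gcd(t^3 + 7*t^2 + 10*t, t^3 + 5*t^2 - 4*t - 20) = t^2 + 7*t + 10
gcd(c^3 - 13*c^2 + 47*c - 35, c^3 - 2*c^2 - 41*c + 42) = c^2 - 8*c + 7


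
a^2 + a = a*(a + 1)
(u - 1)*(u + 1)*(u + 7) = u^3 + 7*u^2 - u - 7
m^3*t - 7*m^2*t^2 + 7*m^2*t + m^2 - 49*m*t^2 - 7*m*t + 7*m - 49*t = (m + 7)*(m - 7*t)*(m*t + 1)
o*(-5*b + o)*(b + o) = -5*b^2*o - 4*b*o^2 + o^3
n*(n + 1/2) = n^2 + n/2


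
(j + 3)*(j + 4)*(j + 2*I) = j^3 + 7*j^2 + 2*I*j^2 + 12*j + 14*I*j + 24*I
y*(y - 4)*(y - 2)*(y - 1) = y^4 - 7*y^3 + 14*y^2 - 8*y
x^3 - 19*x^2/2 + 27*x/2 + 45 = (x - 6)*(x - 5)*(x + 3/2)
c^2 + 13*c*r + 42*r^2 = (c + 6*r)*(c + 7*r)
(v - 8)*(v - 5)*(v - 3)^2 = v^4 - 19*v^3 + 127*v^2 - 357*v + 360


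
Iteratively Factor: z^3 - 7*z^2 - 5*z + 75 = (z - 5)*(z^2 - 2*z - 15) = (z - 5)*(z + 3)*(z - 5)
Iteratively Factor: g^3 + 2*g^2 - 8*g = (g)*(g^2 + 2*g - 8) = g*(g - 2)*(g + 4)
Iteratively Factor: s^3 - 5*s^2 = (s - 5)*(s^2) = s*(s - 5)*(s)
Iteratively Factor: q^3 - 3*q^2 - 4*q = (q - 4)*(q^2 + q) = q*(q - 4)*(q + 1)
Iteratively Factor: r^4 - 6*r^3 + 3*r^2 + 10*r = (r + 1)*(r^3 - 7*r^2 + 10*r) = (r - 5)*(r + 1)*(r^2 - 2*r) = (r - 5)*(r - 2)*(r + 1)*(r)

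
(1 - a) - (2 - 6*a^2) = 6*a^2 - a - 1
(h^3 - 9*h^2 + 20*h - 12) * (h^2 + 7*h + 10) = h^5 - 2*h^4 - 33*h^3 + 38*h^2 + 116*h - 120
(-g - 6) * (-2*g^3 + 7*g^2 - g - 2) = 2*g^4 + 5*g^3 - 41*g^2 + 8*g + 12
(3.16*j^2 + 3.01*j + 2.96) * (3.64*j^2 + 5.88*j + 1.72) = 11.5024*j^4 + 29.5372*j^3 + 33.9084*j^2 + 22.582*j + 5.0912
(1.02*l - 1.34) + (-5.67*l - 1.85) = -4.65*l - 3.19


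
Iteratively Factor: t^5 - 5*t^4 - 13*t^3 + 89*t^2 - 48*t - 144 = (t - 4)*(t^4 - t^3 - 17*t^2 + 21*t + 36) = (t - 4)*(t - 3)*(t^3 + 2*t^2 - 11*t - 12) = (t - 4)*(t - 3)*(t + 1)*(t^2 + t - 12) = (t - 4)*(t - 3)*(t + 1)*(t + 4)*(t - 3)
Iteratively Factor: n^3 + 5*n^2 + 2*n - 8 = (n - 1)*(n^2 + 6*n + 8) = (n - 1)*(n + 4)*(n + 2)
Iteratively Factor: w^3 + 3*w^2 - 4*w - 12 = (w - 2)*(w^2 + 5*w + 6) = (w - 2)*(w + 2)*(w + 3)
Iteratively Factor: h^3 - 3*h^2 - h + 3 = (h - 1)*(h^2 - 2*h - 3) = (h - 1)*(h + 1)*(h - 3)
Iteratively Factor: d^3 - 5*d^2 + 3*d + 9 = (d - 3)*(d^2 - 2*d - 3) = (d - 3)*(d + 1)*(d - 3)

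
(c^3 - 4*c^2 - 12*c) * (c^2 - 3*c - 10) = c^5 - 7*c^4 - 10*c^3 + 76*c^2 + 120*c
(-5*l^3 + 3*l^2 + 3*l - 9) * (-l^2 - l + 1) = 5*l^5 + 2*l^4 - 11*l^3 + 9*l^2 + 12*l - 9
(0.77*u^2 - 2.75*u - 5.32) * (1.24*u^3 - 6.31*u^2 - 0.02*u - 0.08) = 0.9548*u^5 - 8.2687*u^4 + 10.7403*u^3 + 33.5626*u^2 + 0.3264*u + 0.4256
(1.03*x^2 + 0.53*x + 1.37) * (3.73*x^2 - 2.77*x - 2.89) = 3.8419*x^4 - 0.8762*x^3 + 0.6653*x^2 - 5.3266*x - 3.9593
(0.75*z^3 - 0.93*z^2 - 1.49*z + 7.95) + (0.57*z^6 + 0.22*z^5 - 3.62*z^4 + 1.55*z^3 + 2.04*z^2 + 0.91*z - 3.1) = 0.57*z^6 + 0.22*z^5 - 3.62*z^4 + 2.3*z^3 + 1.11*z^2 - 0.58*z + 4.85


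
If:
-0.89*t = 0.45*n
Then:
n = -1.97777777777778*t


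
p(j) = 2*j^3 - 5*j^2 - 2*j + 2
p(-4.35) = -248.54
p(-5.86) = -560.44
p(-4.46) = -265.97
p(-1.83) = -23.34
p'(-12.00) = 982.00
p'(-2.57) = 63.33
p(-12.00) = -4150.00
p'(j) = 6*j^2 - 10*j - 2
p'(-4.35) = 155.04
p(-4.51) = -274.15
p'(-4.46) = 161.95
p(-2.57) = -59.83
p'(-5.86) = 262.64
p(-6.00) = -598.00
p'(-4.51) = 165.14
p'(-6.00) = 274.00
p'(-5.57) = 239.85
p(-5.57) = -487.60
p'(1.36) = -4.50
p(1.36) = -4.94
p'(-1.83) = 36.39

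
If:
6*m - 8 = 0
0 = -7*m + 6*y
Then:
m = 4/3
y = 14/9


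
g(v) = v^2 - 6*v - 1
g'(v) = 2*v - 6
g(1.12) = -6.47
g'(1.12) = -3.76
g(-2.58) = 21.14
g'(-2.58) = -11.16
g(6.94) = 5.52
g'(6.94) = 7.88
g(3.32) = -9.90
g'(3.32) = 0.64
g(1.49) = -7.72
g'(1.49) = -3.02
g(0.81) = -5.20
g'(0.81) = -4.38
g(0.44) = -3.45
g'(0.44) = -5.12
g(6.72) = 3.84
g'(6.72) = 7.44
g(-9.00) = 134.00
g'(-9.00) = -24.00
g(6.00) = -1.00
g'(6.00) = 6.00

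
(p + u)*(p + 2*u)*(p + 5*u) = p^3 + 8*p^2*u + 17*p*u^2 + 10*u^3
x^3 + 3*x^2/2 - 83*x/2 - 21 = (x - 6)*(x + 1/2)*(x + 7)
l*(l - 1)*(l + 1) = l^3 - l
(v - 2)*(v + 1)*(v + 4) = v^3 + 3*v^2 - 6*v - 8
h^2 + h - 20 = (h - 4)*(h + 5)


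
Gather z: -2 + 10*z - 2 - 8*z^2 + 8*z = -8*z^2 + 18*z - 4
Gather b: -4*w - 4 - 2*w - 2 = -6*w - 6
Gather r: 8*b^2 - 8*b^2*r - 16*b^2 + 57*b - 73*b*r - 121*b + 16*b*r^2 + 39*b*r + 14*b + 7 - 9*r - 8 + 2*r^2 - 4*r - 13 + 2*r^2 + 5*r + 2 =-8*b^2 - 50*b + r^2*(16*b + 4) + r*(-8*b^2 - 34*b - 8) - 12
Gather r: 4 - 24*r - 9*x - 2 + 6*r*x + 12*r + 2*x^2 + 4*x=r*(6*x - 12) + 2*x^2 - 5*x + 2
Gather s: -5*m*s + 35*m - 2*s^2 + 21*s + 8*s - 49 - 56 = 35*m - 2*s^2 + s*(29 - 5*m) - 105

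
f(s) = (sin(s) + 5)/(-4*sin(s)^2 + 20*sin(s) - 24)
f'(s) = (8*sin(s)*cos(s) - 20*cos(s))*(sin(s) + 5)/(-4*sin(s)^2 + 20*sin(s) - 24)^2 + cos(s)/(-4*sin(s)^2 + 20*sin(s) - 24)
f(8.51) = -0.54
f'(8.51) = 0.48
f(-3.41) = -0.28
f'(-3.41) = 0.30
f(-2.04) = -0.09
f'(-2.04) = 0.03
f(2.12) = -0.59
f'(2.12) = 0.47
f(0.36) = -0.31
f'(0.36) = -0.34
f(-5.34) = -0.56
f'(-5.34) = -0.48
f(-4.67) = -0.75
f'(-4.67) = 0.05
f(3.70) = -0.13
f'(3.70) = 0.10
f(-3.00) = -0.18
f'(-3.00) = 0.18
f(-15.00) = -0.11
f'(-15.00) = 0.08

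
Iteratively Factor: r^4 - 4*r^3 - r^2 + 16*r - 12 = (r - 2)*(r^3 - 2*r^2 - 5*r + 6) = (r - 3)*(r - 2)*(r^2 + r - 2) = (r - 3)*(r - 2)*(r - 1)*(r + 2)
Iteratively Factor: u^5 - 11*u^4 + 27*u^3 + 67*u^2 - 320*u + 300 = (u - 5)*(u^4 - 6*u^3 - 3*u^2 + 52*u - 60) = (u - 5)^2*(u^3 - u^2 - 8*u + 12) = (u - 5)^2*(u - 2)*(u^2 + u - 6) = (u - 5)^2*(u - 2)*(u + 3)*(u - 2)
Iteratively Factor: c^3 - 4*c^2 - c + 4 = (c - 4)*(c^2 - 1) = (c - 4)*(c - 1)*(c + 1)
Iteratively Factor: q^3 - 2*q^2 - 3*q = (q + 1)*(q^2 - 3*q) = q*(q + 1)*(q - 3)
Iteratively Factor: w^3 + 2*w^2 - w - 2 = (w + 2)*(w^2 - 1) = (w - 1)*(w + 2)*(w + 1)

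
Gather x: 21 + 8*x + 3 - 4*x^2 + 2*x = -4*x^2 + 10*x + 24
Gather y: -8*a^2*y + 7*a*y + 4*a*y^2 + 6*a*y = 4*a*y^2 + y*(-8*a^2 + 13*a)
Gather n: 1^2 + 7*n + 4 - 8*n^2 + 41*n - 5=-8*n^2 + 48*n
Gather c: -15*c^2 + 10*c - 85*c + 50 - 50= -15*c^2 - 75*c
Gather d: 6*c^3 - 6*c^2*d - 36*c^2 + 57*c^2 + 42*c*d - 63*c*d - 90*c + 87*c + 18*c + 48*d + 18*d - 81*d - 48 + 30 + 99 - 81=6*c^3 + 21*c^2 + 15*c + d*(-6*c^2 - 21*c - 15)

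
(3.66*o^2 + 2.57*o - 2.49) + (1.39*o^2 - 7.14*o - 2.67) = 5.05*o^2 - 4.57*o - 5.16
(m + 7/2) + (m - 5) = 2*m - 3/2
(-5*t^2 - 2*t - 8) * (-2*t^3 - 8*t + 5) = 10*t^5 + 4*t^4 + 56*t^3 - 9*t^2 + 54*t - 40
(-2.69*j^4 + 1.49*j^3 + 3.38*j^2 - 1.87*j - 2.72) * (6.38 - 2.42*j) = 6.5098*j^5 - 20.768*j^4 + 1.3266*j^3 + 26.0898*j^2 - 5.3482*j - 17.3536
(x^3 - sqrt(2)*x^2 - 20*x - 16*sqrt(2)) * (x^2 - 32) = x^5 - sqrt(2)*x^4 - 52*x^3 + 16*sqrt(2)*x^2 + 640*x + 512*sqrt(2)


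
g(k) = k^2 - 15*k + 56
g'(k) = 2*k - 15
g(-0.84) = 69.31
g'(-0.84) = -16.68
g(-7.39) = 221.46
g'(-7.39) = -29.78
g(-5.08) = 158.01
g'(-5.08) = -25.16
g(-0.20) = 59.04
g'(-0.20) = -15.40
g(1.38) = 37.20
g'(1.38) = -12.24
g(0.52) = 48.47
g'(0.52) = -13.96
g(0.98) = 42.26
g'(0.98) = -13.04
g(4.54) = 8.51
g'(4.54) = -5.92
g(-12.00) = 380.00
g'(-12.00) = -39.00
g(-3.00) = 110.00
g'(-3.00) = -21.00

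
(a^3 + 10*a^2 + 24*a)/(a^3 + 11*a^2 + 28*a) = (a + 6)/(a + 7)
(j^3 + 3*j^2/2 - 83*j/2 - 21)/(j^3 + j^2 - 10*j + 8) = (j^3 + 3*j^2/2 - 83*j/2 - 21)/(j^3 + j^2 - 10*j + 8)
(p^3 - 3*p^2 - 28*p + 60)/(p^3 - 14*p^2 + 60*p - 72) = (p + 5)/(p - 6)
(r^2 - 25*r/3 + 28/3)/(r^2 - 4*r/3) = (r - 7)/r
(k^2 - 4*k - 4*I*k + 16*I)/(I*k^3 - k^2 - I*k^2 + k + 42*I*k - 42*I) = (-I*k^2 + 4*k*(-1 + I) + 16)/(k^3 + k^2*(-1 + I) + k*(42 - I) - 42)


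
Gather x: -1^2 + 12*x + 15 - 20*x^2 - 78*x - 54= -20*x^2 - 66*x - 40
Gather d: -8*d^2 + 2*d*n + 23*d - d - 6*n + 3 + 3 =-8*d^2 + d*(2*n + 22) - 6*n + 6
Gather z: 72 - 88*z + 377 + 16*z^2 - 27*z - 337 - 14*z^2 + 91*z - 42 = 2*z^2 - 24*z + 70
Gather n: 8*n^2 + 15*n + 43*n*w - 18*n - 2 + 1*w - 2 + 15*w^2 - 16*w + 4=8*n^2 + n*(43*w - 3) + 15*w^2 - 15*w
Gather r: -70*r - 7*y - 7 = -70*r - 7*y - 7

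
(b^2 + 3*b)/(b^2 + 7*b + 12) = b/(b + 4)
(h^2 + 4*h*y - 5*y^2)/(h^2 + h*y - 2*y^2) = (h + 5*y)/(h + 2*y)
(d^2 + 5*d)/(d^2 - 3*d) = (d + 5)/(d - 3)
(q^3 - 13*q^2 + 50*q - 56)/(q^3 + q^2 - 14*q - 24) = (q^2 - 9*q + 14)/(q^2 + 5*q + 6)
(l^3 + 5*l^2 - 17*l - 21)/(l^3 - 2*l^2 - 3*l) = (l + 7)/l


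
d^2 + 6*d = d*(d + 6)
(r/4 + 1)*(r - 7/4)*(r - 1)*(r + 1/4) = r^4/4 + 3*r^3/8 - 143*r^2/64 + 75*r/64 + 7/16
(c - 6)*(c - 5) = c^2 - 11*c + 30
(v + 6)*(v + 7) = v^2 + 13*v + 42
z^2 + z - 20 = (z - 4)*(z + 5)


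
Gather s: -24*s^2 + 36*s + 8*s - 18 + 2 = -24*s^2 + 44*s - 16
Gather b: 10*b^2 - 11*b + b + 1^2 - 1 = 10*b^2 - 10*b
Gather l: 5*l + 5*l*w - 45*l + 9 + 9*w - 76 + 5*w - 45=l*(5*w - 40) + 14*w - 112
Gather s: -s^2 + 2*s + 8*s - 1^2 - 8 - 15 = -s^2 + 10*s - 24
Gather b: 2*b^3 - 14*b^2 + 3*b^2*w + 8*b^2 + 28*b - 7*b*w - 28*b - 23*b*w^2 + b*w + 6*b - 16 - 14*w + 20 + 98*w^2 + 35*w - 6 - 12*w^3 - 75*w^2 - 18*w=2*b^3 + b^2*(3*w - 6) + b*(-23*w^2 - 6*w + 6) - 12*w^3 + 23*w^2 + 3*w - 2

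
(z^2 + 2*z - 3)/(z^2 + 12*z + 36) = (z^2 + 2*z - 3)/(z^2 + 12*z + 36)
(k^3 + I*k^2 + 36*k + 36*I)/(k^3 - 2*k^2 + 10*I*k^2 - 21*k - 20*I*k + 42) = (k^3 + I*k^2 + 36*k + 36*I)/(k^3 + k^2*(-2 + 10*I) + k*(-21 - 20*I) + 42)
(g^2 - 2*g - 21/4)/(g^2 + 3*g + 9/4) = (2*g - 7)/(2*g + 3)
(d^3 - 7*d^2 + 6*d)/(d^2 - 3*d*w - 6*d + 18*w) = d*(1 - d)/(-d + 3*w)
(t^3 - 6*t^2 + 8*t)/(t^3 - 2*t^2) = (t - 4)/t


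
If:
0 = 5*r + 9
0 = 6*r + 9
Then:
No Solution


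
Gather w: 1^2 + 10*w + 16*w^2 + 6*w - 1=16*w^2 + 16*w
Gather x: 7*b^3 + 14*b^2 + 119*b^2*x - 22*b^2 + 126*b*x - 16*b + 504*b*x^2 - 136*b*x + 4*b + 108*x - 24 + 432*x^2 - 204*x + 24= 7*b^3 - 8*b^2 - 12*b + x^2*(504*b + 432) + x*(119*b^2 - 10*b - 96)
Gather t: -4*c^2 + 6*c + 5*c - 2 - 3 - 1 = -4*c^2 + 11*c - 6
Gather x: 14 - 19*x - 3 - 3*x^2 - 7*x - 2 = -3*x^2 - 26*x + 9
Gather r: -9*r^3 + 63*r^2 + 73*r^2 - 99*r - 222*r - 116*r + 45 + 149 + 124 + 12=-9*r^3 + 136*r^2 - 437*r + 330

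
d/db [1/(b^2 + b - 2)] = (-2*b - 1)/(b^2 + b - 2)^2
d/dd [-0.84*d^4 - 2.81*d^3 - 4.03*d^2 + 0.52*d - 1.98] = -3.36*d^3 - 8.43*d^2 - 8.06*d + 0.52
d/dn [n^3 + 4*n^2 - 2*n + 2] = 3*n^2 + 8*n - 2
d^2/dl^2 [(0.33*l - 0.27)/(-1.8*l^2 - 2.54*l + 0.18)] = (-(0.33*l - 0.27)*(3.6*l + 2.54)*(7.2*l + 5.08) + (3.564*l + 0.7044)*(1.8*l^2 + 2.54*l - 0.18))/(1.8*l^2 + 2.54*l - 0.18)^3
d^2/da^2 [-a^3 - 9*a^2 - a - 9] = -6*a - 18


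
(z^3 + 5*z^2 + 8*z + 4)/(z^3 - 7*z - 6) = (z + 2)/(z - 3)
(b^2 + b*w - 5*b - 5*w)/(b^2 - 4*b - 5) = (b + w)/(b + 1)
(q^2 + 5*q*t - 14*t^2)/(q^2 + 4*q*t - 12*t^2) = (q + 7*t)/(q + 6*t)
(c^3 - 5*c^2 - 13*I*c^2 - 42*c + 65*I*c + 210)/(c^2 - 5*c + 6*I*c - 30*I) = (c^2 - 13*I*c - 42)/(c + 6*I)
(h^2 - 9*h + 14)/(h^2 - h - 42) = (h - 2)/(h + 6)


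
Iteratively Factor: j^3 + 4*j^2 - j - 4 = (j - 1)*(j^2 + 5*j + 4) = (j - 1)*(j + 4)*(j + 1)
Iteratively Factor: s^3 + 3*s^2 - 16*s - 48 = (s + 4)*(s^2 - s - 12) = (s - 4)*(s + 4)*(s + 3)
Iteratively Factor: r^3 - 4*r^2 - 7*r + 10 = (r + 2)*(r^2 - 6*r + 5) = (r - 1)*(r + 2)*(r - 5)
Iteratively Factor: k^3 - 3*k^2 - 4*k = (k + 1)*(k^2 - 4*k) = (k - 4)*(k + 1)*(k)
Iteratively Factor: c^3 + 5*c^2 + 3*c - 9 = (c + 3)*(c^2 + 2*c - 3) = (c + 3)^2*(c - 1)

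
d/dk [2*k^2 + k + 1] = 4*k + 1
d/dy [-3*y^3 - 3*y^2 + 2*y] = -9*y^2 - 6*y + 2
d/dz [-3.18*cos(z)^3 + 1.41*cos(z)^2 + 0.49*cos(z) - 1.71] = (9.54*cos(z)^2 - 2.82*cos(z) - 0.49)*sin(z)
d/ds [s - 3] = 1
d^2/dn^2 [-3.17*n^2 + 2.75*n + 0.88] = -6.34000000000000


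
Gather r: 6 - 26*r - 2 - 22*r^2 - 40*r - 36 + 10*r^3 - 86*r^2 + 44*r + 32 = 10*r^3 - 108*r^2 - 22*r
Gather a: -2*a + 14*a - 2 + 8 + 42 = 12*a + 48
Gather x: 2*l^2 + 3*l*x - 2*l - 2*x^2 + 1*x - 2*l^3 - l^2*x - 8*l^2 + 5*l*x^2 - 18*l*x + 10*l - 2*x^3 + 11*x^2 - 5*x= -2*l^3 - 6*l^2 + 8*l - 2*x^3 + x^2*(5*l + 9) + x*(-l^2 - 15*l - 4)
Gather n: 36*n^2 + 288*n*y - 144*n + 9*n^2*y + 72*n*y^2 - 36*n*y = n^2*(9*y + 36) + n*(72*y^2 + 252*y - 144)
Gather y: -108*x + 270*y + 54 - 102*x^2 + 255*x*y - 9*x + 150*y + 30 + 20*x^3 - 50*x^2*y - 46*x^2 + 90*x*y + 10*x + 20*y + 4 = 20*x^3 - 148*x^2 - 107*x + y*(-50*x^2 + 345*x + 440) + 88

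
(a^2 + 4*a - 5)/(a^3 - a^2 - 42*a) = (-a^2 - 4*a + 5)/(a*(-a^2 + a + 42))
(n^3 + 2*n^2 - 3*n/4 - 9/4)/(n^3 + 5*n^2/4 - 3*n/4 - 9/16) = 4*(2*n^2 + n - 3)/(8*n^2 - 2*n - 3)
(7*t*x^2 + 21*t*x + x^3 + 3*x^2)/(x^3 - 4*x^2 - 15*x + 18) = x*(7*t + x)/(x^2 - 7*x + 6)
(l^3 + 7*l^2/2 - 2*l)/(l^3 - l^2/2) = (l + 4)/l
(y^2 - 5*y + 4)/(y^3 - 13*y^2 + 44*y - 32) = 1/(y - 8)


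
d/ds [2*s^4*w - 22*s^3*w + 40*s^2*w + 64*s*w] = 2*w*(4*s^3 - 33*s^2 + 40*s + 32)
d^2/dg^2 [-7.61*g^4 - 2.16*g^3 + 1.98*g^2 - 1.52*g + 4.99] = -91.32*g^2 - 12.96*g + 3.96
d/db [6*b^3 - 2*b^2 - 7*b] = 18*b^2 - 4*b - 7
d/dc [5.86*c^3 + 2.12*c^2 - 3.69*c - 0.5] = 17.58*c^2 + 4.24*c - 3.69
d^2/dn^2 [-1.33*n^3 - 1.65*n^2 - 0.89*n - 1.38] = -7.98*n - 3.3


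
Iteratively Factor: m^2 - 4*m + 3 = (m - 1)*(m - 3)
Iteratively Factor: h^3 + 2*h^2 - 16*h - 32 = (h - 4)*(h^2 + 6*h + 8) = (h - 4)*(h + 2)*(h + 4)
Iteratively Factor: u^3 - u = (u)*(u^2 - 1) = u*(u - 1)*(u + 1)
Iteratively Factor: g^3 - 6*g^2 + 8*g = (g)*(g^2 - 6*g + 8) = g*(g - 2)*(g - 4)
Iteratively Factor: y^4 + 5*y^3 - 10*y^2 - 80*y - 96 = (y + 3)*(y^3 + 2*y^2 - 16*y - 32) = (y - 4)*(y + 3)*(y^2 + 6*y + 8) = (y - 4)*(y + 2)*(y + 3)*(y + 4)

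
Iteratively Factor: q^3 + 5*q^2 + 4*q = (q + 4)*(q^2 + q) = (q + 1)*(q + 4)*(q)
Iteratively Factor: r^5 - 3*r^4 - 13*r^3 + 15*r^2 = (r - 5)*(r^4 + 2*r^3 - 3*r^2) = (r - 5)*(r - 1)*(r^3 + 3*r^2) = r*(r - 5)*(r - 1)*(r^2 + 3*r) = r*(r - 5)*(r - 1)*(r + 3)*(r)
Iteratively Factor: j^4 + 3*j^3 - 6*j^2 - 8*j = (j + 1)*(j^3 + 2*j^2 - 8*j) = (j + 1)*(j + 4)*(j^2 - 2*j) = j*(j + 1)*(j + 4)*(j - 2)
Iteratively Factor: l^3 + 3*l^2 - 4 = (l + 2)*(l^2 + l - 2) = (l - 1)*(l + 2)*(l + 2)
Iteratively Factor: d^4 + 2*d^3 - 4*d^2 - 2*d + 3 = (d - 1)*(d^3 + 3*d^2 - d - 3) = (d - 1)*(d + 3)*(d^2 - 1) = (d - 1)^2*(d + 3)*(d + 1)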